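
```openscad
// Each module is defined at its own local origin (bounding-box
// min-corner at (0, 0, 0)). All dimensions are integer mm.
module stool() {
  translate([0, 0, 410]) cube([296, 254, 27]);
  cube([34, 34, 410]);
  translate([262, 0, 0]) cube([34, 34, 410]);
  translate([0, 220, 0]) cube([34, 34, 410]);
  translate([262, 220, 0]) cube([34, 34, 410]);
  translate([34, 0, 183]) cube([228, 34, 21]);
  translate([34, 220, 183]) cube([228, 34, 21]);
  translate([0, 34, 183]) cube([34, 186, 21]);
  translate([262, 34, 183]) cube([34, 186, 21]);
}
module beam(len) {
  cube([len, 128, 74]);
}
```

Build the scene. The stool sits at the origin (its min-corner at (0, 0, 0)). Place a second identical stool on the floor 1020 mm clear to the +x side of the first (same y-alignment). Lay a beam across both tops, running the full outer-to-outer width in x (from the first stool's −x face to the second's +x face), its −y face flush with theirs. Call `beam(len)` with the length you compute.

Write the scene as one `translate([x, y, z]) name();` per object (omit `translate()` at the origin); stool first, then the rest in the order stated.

stool();
translate([1316, 0, 0]) stool();
translate([0, 0, 437]) beam(1612);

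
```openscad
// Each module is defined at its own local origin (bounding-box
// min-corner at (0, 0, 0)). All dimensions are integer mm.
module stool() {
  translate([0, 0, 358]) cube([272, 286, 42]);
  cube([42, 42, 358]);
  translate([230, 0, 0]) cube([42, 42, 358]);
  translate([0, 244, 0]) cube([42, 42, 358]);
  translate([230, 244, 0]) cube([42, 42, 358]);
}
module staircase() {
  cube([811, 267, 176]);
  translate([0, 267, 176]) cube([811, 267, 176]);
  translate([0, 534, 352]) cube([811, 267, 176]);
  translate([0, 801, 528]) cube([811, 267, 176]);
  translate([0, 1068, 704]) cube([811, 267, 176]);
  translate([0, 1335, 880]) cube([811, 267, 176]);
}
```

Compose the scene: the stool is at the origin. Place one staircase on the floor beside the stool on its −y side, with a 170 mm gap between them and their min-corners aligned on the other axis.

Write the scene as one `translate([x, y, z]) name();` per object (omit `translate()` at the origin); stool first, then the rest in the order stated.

stool();
translate([0, -1772, 0]) staircase();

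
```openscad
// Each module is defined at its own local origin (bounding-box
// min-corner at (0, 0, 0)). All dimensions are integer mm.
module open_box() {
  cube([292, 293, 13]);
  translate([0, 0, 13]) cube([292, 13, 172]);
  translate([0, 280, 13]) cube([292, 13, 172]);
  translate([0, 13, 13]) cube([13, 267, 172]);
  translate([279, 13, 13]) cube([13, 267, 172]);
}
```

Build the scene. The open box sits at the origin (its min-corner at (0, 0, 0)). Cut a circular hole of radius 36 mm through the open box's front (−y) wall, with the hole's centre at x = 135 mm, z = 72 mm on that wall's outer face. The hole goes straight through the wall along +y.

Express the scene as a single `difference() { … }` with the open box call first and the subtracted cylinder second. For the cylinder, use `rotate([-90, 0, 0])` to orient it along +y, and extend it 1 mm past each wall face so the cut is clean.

difference() {
  open_box();
  translate([135, -1, 72]) rotate([-90, 0, 0]) cylinder(h = 15, r = 36);
}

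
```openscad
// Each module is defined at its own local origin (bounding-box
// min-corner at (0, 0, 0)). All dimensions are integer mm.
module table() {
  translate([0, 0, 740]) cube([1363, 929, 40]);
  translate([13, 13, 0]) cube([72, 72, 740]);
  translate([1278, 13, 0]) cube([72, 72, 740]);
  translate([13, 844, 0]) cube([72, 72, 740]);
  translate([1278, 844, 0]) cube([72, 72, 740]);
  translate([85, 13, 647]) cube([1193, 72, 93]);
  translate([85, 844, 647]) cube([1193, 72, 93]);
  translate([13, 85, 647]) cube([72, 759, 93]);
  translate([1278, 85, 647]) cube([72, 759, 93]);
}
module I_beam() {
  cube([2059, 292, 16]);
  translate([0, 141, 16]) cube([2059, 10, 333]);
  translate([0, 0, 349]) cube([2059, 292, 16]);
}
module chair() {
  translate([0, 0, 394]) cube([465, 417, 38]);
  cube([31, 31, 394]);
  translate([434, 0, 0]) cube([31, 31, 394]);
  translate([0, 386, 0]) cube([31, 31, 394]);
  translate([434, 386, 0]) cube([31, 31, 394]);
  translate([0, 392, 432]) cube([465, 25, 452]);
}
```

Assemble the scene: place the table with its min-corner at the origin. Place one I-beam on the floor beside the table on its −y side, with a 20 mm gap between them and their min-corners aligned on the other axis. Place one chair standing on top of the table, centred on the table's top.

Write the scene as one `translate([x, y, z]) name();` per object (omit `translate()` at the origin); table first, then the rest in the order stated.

table();
translate([0, -312, 0]) I_beam();
translate([449, 256, 780]) chair();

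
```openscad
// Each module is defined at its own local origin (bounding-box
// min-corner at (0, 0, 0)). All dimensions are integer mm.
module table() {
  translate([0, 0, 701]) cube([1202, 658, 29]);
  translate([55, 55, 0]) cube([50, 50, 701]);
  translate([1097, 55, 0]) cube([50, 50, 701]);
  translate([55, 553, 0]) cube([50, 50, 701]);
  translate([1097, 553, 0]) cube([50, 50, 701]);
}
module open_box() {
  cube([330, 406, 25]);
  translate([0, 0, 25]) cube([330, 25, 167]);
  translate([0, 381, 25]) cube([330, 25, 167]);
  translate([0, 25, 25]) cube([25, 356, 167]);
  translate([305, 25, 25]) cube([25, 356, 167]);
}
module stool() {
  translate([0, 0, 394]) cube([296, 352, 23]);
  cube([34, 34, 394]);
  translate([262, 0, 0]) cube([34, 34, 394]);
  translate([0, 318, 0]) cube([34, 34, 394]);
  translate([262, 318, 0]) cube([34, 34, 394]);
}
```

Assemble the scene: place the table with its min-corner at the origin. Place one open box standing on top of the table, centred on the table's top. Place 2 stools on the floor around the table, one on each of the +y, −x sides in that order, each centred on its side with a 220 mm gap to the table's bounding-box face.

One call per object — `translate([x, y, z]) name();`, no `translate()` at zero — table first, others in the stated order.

table();
translate([436, 126, 730]) open_box();
translate([453, 878, 0]) stool();
translate([-516, 153, 0]) stool();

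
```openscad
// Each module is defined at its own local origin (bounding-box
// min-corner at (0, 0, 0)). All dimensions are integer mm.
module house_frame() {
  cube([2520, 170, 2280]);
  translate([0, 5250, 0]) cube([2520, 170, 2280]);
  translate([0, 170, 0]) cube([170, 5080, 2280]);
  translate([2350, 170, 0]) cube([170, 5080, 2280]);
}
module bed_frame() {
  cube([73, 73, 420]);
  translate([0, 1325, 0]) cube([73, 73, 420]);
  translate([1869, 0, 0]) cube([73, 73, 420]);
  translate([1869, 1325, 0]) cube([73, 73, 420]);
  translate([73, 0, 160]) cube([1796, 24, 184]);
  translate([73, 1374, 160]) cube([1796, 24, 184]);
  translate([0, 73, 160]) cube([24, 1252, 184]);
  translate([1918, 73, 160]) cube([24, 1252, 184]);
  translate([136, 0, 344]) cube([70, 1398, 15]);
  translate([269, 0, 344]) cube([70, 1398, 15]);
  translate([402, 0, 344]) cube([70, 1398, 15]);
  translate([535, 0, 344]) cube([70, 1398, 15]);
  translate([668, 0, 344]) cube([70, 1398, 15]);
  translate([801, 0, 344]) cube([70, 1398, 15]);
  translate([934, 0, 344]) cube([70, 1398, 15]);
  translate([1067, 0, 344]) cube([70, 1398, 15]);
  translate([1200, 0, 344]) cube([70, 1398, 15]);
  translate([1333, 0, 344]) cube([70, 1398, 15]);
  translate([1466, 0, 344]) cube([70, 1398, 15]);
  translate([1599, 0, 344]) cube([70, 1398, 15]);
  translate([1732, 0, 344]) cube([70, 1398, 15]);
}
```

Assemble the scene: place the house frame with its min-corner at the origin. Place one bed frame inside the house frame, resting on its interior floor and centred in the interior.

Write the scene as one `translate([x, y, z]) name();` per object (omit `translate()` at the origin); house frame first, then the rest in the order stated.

house_frame();
translate([289, 2011, 0]) bed_frame();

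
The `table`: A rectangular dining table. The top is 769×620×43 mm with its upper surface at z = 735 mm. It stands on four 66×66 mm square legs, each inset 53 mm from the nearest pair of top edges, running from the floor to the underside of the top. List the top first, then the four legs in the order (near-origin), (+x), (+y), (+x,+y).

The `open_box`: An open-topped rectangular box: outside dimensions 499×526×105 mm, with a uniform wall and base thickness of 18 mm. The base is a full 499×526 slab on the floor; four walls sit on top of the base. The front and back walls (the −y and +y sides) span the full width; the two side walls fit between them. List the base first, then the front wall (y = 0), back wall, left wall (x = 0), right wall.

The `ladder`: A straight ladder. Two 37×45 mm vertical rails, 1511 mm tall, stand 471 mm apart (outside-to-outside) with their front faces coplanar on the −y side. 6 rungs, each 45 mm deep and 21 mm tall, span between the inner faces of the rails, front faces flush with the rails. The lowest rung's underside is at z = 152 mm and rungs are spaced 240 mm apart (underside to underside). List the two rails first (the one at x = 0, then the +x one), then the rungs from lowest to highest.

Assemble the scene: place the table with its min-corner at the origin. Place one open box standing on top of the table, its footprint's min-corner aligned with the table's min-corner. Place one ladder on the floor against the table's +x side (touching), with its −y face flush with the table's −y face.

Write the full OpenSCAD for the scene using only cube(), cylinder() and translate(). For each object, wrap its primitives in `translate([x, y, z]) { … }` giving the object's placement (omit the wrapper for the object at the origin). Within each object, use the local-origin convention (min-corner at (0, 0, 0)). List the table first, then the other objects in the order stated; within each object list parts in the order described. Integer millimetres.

translate([0, 0, 692]) cube([769, 620, 43]);
translate([53, 53, 0]) cube([66, 66, 692]);
translate([650, 53, 0]) cube([66, 66, 692]);
translate([53, 501, 0]) cube([66, 66, 692]);
translate([650, 501, 0]) cube([66, 66, 692]);
translate([0, 0, 735]) {
  cube([499, 526, 18]);
  translate([0, 0, 18]) cube([499, 18, 87]);
  translate([0, 508, 18]) cube([499, 18, 87]);
  translate([0, 18, 18]) cube([18, 490, 87]);
  translate([481, 18, 18]) cube([18, 490, 87]);
}
translate([769, 0, 0]) {
  cube([37, 45, 1511]);
  translate([434, 0, 0]) cube([37, 45, 1511]);
  translate([37, 0, 152]) cube([397, 45, 21]);
  translate([37, 0, 392]) cube([397, 45, 21]);
  translate([37, 0, 632]) cube([397, 45, 21]);
  translate([37, 0, 872]) cube([397, 45, 21]);
  translate([37, 0, 1112]) cube([397, 45, 21]);
  translate([37, 0, 1352]) cube([397, 45, 21]);
}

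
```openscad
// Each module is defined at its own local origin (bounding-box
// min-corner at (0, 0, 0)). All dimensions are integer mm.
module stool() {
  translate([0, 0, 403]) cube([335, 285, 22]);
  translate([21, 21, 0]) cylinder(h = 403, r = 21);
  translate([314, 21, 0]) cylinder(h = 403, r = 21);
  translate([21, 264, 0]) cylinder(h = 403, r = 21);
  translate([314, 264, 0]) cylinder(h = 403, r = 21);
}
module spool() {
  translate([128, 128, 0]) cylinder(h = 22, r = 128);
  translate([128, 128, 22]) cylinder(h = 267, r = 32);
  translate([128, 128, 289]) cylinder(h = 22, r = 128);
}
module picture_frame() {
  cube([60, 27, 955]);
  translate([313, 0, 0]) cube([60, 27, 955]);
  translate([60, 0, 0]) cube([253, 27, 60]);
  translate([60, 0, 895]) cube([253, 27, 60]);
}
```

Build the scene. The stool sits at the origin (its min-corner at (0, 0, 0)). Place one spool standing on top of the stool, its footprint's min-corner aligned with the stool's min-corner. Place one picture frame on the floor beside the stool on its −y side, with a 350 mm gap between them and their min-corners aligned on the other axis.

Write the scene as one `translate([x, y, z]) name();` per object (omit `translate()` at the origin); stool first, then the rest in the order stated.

stool();
translate([0, 0, 425]) spool();
translate([0, -377, 0]) picture_frame();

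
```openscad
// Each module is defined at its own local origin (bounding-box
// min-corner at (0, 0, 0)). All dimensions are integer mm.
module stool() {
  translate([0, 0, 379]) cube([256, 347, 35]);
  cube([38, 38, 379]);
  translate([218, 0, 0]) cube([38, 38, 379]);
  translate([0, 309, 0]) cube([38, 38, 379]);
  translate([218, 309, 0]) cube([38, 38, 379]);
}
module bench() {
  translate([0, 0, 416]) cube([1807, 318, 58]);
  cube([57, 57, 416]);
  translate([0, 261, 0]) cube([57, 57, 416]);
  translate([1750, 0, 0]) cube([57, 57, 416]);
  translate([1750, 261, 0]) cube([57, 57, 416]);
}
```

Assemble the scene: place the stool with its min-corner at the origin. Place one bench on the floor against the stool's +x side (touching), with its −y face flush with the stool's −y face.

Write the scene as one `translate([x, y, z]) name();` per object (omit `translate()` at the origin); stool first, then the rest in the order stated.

stool();
translate([256, 0, 0]) bench();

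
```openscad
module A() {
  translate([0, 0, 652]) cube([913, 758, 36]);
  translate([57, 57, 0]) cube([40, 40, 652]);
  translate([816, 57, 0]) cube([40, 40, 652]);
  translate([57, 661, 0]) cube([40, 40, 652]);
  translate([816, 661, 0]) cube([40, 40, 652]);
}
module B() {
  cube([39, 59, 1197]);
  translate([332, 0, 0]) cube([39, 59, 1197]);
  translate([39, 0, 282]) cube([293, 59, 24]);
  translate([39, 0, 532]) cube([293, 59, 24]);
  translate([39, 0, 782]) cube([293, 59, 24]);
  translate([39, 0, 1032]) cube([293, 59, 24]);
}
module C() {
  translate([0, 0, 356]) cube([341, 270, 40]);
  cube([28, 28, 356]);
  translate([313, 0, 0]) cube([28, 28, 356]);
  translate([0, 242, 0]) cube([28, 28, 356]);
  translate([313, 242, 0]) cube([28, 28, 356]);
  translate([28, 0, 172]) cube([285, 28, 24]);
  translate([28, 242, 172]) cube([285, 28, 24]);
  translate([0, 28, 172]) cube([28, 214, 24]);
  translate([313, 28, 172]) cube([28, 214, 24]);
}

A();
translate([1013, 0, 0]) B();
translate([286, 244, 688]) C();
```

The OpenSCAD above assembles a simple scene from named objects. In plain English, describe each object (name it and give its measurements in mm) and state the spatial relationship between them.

A is a table: top 913 mm (x) × 758 mm (y), 36 mm thick, upper face at z = 688 mm, on four 40×40 mm square legs, each inset 57 mm from the nearest pair of top edges, running from z = 0 to the bottom of the top.

B is a wooden ladder with two side rails of 39×59 mm section and 1197 mm height, set 371 mm apart overall. Between them run 4 rectangular rungs (59 mm deep, 24 mm thick), front faces flush with the rails' −y face. The bottom of the first rung is 282 mm above the floor and each subsequent rung is 250 mm higher than the one below.

C is a simple wooden stool: a rectangular seat 341 mm (x) by 270 mm (y), 40 mm thick, top face at z = 396 mm, on four square legs, each 28×28 mm in cross-section. The legs rest on z = 0, each flush with a corner of the seat. Four stretchers, 28 mm wide and 24 mm tall, connect adjacent legs with their undersides at z = 172 mm, each running between the inner faces of the legs it joins and aligned with the legs' outer faces on the other axis.

The ladder is on the floor beside the table on its +x side. The stool is on top of the table, centred.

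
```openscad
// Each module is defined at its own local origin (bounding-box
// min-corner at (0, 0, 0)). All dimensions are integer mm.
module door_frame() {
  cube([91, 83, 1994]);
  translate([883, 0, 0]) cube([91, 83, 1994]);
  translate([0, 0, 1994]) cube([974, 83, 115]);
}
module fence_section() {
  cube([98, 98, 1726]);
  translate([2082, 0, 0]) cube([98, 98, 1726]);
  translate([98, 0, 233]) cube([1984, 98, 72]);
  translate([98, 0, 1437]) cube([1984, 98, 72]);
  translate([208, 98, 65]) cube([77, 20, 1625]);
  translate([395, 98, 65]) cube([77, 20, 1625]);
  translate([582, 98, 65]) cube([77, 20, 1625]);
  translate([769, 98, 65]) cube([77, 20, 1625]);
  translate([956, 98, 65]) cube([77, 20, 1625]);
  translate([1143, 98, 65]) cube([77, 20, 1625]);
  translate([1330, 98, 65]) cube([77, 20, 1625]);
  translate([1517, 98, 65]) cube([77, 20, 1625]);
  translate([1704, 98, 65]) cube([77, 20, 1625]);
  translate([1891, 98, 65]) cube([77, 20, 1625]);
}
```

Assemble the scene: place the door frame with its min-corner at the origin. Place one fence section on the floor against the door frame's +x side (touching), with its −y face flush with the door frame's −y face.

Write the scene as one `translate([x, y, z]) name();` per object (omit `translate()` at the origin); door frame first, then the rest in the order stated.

door_frame();
translate([974, 0, 0]) fence_section();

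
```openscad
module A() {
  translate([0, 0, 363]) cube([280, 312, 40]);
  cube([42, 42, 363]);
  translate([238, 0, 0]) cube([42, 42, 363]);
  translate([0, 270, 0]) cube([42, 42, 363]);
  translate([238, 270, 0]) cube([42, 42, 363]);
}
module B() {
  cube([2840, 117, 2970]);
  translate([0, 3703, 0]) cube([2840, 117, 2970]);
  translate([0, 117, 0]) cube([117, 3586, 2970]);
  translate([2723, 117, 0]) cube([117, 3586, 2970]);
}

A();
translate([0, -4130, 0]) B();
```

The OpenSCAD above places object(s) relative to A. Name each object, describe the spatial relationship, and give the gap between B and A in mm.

A is a stool. B is a house frame. The house frame is on the floor beside the stool on its −y side. The gap between the house frame and the stool is 310 mm.

The house frame's nearest face is 310 mm from the stool's −y face.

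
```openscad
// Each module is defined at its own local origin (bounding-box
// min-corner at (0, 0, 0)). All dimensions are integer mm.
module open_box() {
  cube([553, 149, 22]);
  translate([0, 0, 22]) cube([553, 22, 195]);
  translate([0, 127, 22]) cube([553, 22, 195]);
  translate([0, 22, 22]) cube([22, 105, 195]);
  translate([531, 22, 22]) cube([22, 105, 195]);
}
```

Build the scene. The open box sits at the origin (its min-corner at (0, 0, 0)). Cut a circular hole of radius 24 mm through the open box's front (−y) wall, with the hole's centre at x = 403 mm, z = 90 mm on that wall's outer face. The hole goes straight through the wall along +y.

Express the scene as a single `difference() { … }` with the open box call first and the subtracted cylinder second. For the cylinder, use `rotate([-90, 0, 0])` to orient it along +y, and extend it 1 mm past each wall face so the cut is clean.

difference() {
  open_box();
  translate([403, -1, 90]) rotate([-90, 0, 0]) cylinder(h = 24, r = 24);
}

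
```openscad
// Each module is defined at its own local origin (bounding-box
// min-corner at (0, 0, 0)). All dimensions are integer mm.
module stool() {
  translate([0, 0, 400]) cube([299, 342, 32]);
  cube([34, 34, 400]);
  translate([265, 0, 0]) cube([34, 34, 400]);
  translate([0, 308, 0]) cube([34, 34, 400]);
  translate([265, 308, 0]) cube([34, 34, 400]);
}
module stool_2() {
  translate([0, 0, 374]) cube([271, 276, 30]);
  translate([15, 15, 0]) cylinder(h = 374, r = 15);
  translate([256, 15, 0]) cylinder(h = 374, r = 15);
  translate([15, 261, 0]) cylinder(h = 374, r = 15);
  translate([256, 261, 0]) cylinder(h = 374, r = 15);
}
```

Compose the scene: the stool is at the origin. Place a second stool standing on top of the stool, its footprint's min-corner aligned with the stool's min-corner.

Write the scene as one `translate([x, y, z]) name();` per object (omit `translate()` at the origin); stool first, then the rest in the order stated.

stool();
translate([0, 0, 432]) stool_2();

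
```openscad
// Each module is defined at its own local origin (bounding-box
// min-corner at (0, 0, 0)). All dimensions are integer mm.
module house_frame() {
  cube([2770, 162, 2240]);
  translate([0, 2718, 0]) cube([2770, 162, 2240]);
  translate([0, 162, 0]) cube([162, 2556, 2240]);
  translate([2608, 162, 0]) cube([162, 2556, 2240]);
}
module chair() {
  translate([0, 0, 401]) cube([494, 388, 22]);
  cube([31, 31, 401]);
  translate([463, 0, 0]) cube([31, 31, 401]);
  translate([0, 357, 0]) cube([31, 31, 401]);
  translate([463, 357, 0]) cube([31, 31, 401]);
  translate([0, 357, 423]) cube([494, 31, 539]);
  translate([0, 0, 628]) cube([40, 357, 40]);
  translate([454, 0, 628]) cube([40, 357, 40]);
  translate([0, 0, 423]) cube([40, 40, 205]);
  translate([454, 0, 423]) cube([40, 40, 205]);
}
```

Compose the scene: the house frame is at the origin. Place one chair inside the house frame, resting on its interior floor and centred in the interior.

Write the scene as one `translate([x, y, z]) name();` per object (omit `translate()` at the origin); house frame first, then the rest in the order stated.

house_frame();
translate([1138, 1246, 0]) chair();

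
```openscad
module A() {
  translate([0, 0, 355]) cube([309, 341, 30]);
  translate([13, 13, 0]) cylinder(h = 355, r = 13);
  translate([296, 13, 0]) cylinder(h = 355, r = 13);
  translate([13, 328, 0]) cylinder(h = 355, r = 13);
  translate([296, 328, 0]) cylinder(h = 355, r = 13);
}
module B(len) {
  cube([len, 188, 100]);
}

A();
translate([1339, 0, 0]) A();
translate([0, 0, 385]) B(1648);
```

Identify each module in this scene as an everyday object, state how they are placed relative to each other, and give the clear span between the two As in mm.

Second stool starts at x = 1339; first ends at x = 309; clear span = 1339 − 309 = 1030 mm.

A is a stool. B is a beam. A beam spans the tops of two stools. The clear span between the two stools is 1030 mm.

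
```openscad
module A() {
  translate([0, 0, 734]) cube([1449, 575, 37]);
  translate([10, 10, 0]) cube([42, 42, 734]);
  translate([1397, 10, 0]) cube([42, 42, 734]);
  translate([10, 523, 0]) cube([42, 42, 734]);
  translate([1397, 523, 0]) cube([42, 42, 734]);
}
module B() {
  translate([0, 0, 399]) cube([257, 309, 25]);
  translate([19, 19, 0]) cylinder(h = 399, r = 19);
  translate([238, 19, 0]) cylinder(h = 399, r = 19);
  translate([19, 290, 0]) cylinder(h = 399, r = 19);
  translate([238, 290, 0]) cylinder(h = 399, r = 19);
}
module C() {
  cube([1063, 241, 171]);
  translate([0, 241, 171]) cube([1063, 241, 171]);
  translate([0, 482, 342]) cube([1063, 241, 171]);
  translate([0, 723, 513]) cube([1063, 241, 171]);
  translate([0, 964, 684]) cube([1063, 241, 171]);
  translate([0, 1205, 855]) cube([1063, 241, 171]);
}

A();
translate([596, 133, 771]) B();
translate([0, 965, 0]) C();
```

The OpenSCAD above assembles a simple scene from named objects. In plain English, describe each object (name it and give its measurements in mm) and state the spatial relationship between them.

A is a rectangular dining table. The top is 1449×575×37 mm with its upper surface at z = 771 mm. It stands on four 42×42 mm square legs, each inset 10 mm from the nearest pair of top edges, running from the floor to the underside of the top.

B is a four-legged stool. The seat is a 257×309×25 mm slab whose top surface is at z = 424 mm; four round legs, each 38 mm in diameter, run from the floor (z = 0) to the underside of the seat, each leg's axis is inset half a diameter from the nearest pair of seat edges (so the leg's bounding box is flush with the corner).

C is a straight staircase of 6 solid steps. Each step is 1063 mm wide (x), 241 mm deep (y, the going) and 171 mm tall (the rise). The first step rests on the floor; each subsequent step sits one going further in +y and one rise higher in +z, directly behind and above the previous step with no overlap.

The stool is on top of the table, centred. The staircase is on the floor beside the table on its +y side.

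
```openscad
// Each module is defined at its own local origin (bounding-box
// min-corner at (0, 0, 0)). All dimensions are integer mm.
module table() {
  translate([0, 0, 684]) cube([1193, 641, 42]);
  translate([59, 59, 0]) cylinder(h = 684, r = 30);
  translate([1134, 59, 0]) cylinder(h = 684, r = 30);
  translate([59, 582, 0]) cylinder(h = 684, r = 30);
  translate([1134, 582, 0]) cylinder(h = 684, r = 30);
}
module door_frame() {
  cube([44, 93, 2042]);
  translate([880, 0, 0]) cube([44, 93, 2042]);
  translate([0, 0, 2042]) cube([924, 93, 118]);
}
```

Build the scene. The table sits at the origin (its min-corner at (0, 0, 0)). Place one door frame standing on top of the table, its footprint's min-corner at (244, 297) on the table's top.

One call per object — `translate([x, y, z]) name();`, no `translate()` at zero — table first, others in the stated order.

table();
translate([244, 297, 726]) door_frame();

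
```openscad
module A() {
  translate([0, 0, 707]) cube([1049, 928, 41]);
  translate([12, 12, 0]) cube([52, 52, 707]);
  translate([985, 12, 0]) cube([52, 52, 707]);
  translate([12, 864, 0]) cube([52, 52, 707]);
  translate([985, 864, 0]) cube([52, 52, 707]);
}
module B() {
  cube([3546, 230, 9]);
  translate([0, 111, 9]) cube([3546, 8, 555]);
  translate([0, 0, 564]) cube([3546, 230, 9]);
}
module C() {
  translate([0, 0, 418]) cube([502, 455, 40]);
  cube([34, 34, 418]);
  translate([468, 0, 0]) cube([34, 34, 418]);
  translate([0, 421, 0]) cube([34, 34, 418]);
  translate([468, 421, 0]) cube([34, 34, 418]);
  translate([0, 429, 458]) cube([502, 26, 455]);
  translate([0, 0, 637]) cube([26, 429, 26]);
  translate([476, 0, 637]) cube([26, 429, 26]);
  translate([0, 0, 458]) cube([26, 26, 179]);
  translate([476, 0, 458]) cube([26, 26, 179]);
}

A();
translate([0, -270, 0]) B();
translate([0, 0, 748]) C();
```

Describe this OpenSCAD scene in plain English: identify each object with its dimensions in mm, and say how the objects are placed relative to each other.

A is a table: top 1049 mm (x) × 928 mm (y), 41 mm thick, upper face at z = 748 mm, on four 52×52 mm square legs, each inset 12 mm from the nearest pair of top edges, running from z = 0 to the bottom of the top.

B is an I-beam lying along x, 3546 mm long. Overall section height 573 mm. Two flanges 230 mm wide (y) and 9 mm thick, one on the floor and one at the top; a web 8 mm thick runs between them, centred on the flange width.

C is a chair. The seat is a 502×455×40 mm slab with its top at z = 458 mm, on four 34×34 mm corner legs (flush with the seat edges, standing on z = 0). A flat backrest 26 mm thick, 455 mm tall, spans the full seat width and rises from the seat top along its +y edge, rear face flush with the rear of the seat. Two armrests of 26×26 mm section run along each side from the seat's front edge to the front of the backrest, top faces 205 mm above the seat top and outer faces flush with the seat's x-edges; a 26×26 mm post under the front of each armrest stands on the seat at the front corner.

The I-beam is on the floor beside the table on its −y side. The chair is on top of the table.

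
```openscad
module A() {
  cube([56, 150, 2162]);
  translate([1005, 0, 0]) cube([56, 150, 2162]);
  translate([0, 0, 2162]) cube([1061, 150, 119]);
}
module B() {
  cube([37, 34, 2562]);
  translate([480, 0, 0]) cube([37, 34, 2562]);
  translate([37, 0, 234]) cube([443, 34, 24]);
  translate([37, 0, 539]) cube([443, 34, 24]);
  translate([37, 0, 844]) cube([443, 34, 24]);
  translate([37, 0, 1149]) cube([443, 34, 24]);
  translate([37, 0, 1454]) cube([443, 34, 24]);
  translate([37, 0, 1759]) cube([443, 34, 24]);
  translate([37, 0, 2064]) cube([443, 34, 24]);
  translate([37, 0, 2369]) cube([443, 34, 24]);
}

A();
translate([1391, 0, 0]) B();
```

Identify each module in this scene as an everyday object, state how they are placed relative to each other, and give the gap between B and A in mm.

A is a door frame. B is a ladder. The ladder is on the floor beside the door frame on its +x side. The gap between the ladder and the door frame is 330 mm.

The ladder's nearest face is 330 mm from the door frame's +x face.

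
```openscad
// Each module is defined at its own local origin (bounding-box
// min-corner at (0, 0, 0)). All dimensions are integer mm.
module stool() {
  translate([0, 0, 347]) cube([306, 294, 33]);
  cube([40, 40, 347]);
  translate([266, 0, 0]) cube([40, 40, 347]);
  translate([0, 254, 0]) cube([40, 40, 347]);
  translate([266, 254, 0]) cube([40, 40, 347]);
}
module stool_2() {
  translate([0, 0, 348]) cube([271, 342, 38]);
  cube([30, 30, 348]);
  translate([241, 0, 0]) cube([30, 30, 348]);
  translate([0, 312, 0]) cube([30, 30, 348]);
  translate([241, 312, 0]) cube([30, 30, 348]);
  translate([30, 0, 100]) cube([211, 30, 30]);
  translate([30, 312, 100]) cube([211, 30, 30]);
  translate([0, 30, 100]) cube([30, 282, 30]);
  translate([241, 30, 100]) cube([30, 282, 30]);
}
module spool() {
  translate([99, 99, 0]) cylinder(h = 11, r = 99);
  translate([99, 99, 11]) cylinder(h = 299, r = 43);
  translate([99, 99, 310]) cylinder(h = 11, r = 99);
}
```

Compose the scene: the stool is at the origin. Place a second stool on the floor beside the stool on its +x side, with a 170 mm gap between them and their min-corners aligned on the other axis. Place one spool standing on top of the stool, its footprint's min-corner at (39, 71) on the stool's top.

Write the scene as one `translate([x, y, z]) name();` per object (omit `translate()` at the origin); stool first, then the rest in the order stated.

stool();
translate([476, 0, 0]) stool_2();
translate([39, 71, 380]) spool();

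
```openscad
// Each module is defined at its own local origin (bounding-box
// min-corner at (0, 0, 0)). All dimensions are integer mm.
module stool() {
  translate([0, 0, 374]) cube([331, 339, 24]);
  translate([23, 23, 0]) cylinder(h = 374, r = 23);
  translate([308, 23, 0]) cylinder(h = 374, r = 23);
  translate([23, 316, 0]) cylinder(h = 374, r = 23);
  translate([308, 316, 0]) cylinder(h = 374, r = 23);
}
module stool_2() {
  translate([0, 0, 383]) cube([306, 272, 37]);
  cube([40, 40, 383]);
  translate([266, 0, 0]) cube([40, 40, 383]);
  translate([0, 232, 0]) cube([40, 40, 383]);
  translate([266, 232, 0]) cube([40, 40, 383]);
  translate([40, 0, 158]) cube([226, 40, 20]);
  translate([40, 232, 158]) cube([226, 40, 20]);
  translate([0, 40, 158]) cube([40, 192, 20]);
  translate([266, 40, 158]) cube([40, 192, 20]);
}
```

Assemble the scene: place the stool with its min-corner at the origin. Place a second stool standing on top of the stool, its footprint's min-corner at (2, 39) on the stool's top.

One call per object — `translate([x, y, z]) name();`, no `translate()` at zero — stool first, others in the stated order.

stool();
translate([2, 39, 398]) stool_2();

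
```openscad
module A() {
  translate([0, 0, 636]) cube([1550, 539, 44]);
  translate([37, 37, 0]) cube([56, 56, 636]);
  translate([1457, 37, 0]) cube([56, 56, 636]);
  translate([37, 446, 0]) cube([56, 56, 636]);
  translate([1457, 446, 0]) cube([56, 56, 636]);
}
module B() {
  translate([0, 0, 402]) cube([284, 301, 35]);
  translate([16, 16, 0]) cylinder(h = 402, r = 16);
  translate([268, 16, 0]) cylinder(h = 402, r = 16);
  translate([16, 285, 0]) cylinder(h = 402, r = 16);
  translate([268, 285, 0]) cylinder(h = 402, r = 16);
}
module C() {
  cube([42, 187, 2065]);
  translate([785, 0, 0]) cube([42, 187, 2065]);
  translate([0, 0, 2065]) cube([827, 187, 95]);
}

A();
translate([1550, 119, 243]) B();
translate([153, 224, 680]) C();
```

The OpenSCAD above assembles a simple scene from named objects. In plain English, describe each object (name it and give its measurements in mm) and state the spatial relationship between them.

A is a table: top 1550 mm (x) × 539 mm (y), 44 mm thick, upper face at z = 680 mm, on four 56×56 mm square legs, each inset 37 mm from the nearest pair of top edges, running from z = 0 to the bottom of the top.

B is a four-legged stool. The seat is 284×301 mm, 35 mm thick, top at z = 437 mm. It stands on four round legs, each 32 mm in diameter, from z = 0 to the seat underside, each leg's axis is inset half a diameter from the nearest pair of seat edges (so the leg's bounding box is flush with the corner).

C is a door frame. The clear opening is 743 mm wide and 2065 mm high. Two 42 mm wide jambs, 187 mm deep, stand either side of the opening from the floor to the top of the opening. A 95 mm thick head sits across the top of both jambs, spanning the full outside width of the frame.

The stool is beside the table with their tops flush at z = 680. The door frame is on top of the table.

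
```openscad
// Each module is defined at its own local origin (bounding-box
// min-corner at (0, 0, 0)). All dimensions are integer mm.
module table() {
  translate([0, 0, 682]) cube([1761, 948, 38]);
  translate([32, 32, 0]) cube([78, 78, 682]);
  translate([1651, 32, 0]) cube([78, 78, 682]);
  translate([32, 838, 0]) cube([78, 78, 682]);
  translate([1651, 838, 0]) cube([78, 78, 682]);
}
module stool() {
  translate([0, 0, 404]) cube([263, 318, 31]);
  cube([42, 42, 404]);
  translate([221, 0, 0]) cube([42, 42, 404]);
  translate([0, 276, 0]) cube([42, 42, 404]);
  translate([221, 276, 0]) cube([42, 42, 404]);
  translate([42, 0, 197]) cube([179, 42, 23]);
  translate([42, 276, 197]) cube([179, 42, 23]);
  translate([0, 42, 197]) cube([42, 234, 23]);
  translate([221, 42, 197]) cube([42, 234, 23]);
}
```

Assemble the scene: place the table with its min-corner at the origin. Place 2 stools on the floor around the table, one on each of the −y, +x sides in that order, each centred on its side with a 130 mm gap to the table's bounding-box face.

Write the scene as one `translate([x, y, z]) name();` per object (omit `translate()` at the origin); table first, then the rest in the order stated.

table();
translate([749, -448, 0]) stool();
translate([1891, 315, 0]) stool();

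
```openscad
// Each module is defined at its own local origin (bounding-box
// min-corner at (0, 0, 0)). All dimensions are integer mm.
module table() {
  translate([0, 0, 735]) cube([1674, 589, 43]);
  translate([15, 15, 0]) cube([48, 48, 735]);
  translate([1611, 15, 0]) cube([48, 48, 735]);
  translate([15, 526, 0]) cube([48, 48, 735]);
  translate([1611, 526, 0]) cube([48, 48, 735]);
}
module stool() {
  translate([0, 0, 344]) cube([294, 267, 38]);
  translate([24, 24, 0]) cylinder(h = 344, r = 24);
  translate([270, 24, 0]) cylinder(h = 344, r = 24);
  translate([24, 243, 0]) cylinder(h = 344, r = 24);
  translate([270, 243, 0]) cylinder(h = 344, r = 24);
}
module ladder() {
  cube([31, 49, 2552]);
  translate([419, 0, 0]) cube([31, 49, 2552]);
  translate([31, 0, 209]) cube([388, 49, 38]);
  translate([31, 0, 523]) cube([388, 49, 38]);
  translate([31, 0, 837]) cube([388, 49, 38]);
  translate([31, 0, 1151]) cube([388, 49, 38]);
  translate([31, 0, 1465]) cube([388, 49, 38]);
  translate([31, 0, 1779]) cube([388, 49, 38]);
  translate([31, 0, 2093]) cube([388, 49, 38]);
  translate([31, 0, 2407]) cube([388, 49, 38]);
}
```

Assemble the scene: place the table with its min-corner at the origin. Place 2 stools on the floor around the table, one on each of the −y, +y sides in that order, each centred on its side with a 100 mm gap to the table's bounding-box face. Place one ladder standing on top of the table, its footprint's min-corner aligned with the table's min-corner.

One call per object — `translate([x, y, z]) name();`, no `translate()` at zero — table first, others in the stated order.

table();
translate([690, -367, 0]) stool();
translate([690, 689, 0]) stool();
translate([0, 0, 778]) ladder();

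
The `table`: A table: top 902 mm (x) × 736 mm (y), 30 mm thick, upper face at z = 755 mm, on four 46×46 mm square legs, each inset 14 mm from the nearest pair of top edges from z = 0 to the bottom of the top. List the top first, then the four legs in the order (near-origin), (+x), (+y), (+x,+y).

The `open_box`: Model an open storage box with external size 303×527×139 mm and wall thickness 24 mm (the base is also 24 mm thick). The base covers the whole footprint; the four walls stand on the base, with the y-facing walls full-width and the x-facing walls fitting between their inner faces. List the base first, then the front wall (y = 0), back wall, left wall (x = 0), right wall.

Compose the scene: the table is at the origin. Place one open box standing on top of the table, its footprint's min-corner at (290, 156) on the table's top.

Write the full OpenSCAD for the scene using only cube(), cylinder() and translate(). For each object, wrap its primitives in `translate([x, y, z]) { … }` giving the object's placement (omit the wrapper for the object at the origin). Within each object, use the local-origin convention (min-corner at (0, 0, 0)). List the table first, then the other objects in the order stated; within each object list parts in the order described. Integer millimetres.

translate([0, 0, 725]) cube([902, 736, 30]);
translate([14, 14, 0]) cube([46, 46, 725]);
translate([842, 14, 0]) cube([46, 46, 725]);
translate([14, 676, 0]) cube([46, 46, 725]);
translate([842, 676, 0]) cube([46, 46, 725]);
translate([290, 156, 755]) {
  cube([303, 527, 24]);
  translate([0, 0, 24]) cube([303, 24, 115]);
  translate([0, 503, 24]) cube([303, 24, 115]);
  translate([0, 24, 24]) cube([24, 479, 115]);
  translate([279, 24, 24]) cube([24, 479, 115]);
}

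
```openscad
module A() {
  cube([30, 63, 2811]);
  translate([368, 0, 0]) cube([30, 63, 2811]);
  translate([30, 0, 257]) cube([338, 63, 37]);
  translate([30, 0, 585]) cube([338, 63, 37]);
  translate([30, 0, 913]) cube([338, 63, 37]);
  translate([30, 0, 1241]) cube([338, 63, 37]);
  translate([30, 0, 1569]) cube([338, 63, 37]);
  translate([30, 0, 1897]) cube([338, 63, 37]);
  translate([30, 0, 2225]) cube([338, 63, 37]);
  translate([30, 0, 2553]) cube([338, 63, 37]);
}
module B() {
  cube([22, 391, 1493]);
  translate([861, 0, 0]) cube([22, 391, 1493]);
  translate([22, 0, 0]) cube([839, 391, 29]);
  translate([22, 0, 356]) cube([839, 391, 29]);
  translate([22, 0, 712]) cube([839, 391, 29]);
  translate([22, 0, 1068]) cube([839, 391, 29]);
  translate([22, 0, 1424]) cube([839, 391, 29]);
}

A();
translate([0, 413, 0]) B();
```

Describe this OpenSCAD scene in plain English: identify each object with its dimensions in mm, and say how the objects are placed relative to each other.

A is a wooden ladder with two side rails of 30×63 mm section and 2811 mm height, set 398 mm apart overall. Between them run 8 rectangular rungs (63 mm deep, 37 mm thick), front faces flush with the rails' −y face. The bottom of the first rung is 257 mm above the floor and each subsequent rung is 328 mm higher than the one below.

B is a bookshelf 883 mm wide overall, 391 mm deep and 1493 mm tall. The two sides are 22 mm thick vertical panels. 5 horizontal shelves of 29 mm thickness span between the inner faces of the sides; the lowest shelf sits on the floor and shelves are stacked with a clear vertical gap of 327 mm between each pair.

The bookshelf is on the floor beside the ladder on its +y side.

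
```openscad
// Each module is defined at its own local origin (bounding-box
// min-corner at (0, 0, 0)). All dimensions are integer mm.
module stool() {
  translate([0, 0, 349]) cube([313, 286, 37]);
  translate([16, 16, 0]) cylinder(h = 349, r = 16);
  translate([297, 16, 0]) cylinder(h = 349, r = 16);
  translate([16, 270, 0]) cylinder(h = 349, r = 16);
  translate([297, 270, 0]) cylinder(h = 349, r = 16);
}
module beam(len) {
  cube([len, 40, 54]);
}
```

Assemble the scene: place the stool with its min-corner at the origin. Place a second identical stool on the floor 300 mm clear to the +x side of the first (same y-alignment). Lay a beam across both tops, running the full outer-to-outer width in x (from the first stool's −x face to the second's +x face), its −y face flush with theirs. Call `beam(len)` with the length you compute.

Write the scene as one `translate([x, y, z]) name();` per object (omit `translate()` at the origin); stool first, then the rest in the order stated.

stool();
translate([613, 0, 0]) stool();
translate([0, 0, 386]) beam(926);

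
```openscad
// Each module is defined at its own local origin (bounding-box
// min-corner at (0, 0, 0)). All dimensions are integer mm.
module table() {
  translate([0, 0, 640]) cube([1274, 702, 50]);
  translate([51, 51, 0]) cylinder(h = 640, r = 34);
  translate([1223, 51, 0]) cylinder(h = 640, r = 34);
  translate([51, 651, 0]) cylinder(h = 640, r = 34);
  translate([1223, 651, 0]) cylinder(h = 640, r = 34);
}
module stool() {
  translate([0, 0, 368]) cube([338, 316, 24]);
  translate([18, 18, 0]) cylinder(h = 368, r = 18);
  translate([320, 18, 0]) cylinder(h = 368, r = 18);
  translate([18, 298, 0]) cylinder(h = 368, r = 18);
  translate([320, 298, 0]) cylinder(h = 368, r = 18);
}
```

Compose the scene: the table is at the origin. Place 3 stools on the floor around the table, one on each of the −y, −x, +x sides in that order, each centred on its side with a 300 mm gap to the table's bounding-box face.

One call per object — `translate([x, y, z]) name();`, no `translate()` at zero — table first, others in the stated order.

table();
translate([468, -616, 0]) stool();
translate([-638, 193, 0]) stool();
translate([1574, 193, 0]) stool();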